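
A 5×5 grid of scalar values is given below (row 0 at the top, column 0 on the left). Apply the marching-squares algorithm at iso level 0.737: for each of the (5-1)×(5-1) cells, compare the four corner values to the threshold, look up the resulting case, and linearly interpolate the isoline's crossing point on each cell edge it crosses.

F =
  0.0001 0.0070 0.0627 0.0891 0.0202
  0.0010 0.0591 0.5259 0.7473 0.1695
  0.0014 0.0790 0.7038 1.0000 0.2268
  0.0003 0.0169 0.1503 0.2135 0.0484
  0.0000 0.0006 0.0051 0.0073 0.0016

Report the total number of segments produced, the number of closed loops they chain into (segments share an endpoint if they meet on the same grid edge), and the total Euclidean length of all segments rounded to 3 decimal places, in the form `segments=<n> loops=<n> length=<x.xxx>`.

segments=6 loops=1 length=3.856

cell (0,2): code 0100 → (0.984,3.000)–(1.000,2.953)
cell (0,3): code 1000 → (1.000,3.018)–(0.984,3.000)
cell (1,2): code 0110 → (1.000,2.953)–(2.000,2.112)
cell (1,3): code 1001 → (2.000,3.340)–(1.000,3.018)
cell (2,2): code 0010 → (2.000,2.112)–(2.334,3.000)
cell (2,3): code 0001 → (2.334,3.000)–(2.000,3.340)
total: 6 segments, chained into 1 closed loop(s), length Σ = 3.856128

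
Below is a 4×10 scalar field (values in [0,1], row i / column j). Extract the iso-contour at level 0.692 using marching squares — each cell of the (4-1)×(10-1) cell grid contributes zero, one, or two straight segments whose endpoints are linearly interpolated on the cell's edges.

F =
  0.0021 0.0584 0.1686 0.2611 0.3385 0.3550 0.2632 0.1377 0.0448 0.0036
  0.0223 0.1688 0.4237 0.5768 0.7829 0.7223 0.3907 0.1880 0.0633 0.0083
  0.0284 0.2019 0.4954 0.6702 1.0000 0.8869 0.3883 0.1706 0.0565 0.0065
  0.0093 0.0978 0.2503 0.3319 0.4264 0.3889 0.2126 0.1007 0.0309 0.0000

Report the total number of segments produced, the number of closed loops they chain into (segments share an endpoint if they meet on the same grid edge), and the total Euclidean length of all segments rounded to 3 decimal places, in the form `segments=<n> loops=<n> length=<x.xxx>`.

segments=8 loops=1 length=6.416

cell (0,3): code 0100 → (0.795,4.000)–(1.000,3.559)
cell (0,4): code 1100 → (0.918,5.000)–(0.795,4.000)
cell (0,5): code 1000 → (1.000,5.091)–(0.918,5.000)
cell (1,3): code 0110 → (1.000,3.559)–(2.000,3.066)
cell (1,5): code 1001 → (2.000,5.391)–(1.000,5.091)
cell (2,3): code 0010 → (2.000,3.066)–(2.537,4.000)
cell (2,4): code 0011 → (2.537,4.000)–(2.391,5.000)
cell (2,5): code 0001 → (2.391,5.000)–(2.000,5.391)
total: 8 segments, chained into 1 closed loop(s), length Σ = 6.416391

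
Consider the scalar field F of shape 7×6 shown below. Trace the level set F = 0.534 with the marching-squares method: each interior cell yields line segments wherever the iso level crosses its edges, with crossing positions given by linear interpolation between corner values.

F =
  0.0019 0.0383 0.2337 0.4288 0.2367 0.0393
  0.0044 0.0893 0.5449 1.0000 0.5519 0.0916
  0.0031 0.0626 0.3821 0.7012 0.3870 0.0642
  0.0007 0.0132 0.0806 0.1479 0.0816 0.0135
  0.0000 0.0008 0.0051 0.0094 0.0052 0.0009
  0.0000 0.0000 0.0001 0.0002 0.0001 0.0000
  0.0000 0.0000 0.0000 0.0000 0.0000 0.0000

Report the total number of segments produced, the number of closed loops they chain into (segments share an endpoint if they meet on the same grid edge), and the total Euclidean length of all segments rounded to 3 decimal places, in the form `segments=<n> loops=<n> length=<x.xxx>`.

cell (0,1): code 0100 → (0.965,2.000)–(1.000,1.976)
cell (0,2): code 1100 → (0.184,3.000)–(0.965,2.000)
cell (0,3): code 1100 → (0.943,4.000)–(0.184,3.000)
cell (0,4): code 1000 → (1.000,4.039)–(0.943,4.000)
cell (1,1): code 0010 → (1.000,1.976)–(1.067,2.000)
cell (1,2): code 0111 → (1.067,2.000)–(2.000,2.476)
cell (1,3): code 1011 → (2.000,3.532)–(1.109,4.000)
cell (1,4): code 0001 → (1.109,4.000)–(1.000,4.039)
cell (2,2): code 0010 → (2.000,2.476)–(2.302,3.000)
cell (2,3): code 0001 → (2.302,3.000)–(2.000,3.532)
total: 10 segments, chained into 1 closed loop(s), length Σ = 6.092866

segments=10 loops=1 length=6.093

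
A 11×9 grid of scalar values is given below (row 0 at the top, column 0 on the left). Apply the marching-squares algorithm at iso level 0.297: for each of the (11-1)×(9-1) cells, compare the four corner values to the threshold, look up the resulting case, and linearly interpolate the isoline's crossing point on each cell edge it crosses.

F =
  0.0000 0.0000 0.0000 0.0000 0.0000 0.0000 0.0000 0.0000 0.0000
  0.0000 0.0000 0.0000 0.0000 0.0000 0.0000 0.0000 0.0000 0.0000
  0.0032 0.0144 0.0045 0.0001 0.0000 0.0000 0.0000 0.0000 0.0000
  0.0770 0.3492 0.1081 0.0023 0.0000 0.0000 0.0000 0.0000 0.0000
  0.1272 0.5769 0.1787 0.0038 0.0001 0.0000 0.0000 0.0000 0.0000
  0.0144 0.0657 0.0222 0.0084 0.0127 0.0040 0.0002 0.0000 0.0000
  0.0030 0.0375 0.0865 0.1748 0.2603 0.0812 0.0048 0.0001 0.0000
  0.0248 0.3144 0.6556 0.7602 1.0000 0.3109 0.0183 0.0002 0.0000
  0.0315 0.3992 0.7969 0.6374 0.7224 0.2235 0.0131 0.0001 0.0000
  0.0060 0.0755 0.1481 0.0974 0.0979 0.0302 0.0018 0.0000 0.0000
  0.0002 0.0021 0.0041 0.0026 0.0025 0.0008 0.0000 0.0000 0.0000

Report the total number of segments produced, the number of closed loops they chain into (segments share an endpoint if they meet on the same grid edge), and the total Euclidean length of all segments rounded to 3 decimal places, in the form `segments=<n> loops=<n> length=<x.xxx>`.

cell (2,0): code 0100 → (2.844,1.000)–(3.000,0.808)
cell (2,1): code 1000 → (3.000,1.217)–(2.844,1.000)
cell (3,0): code 0110 → (3.000,0.808)–(4.000,0.378)
cell (3,1): code 1001 → (4.000,1.703)–(3.000,1.217)
cell (4,0): code 0010 → (4.000,0.378)–(4.548,1.000)
cell (4,1): code 0001 → (4.548,1.000)–(4.000,1.703)
cell (6,0): code 0100 → (6.937,1.000)–(7.000,0.940)
cell (6,1): code 1100 → (6.370,2.000)–(6.937,1.000)
cell (6,2): code 1100 → (6.209,3.000)–(6.370,2.000)
cell (6,3): code 1100 → (6.050,4.000)–(6.209,3.000)
cell (6,4): code 1100 → (6.939,5.000)–(6.050,4.000)
cell (6,5): code 1000 → (7.000,5.048)–(6.939,5.000)
cell (7,0): code 0110 → (7.000,0.940)–(8.000,0.722)
cell (7,4): code 1011 → (8.000,4.853)–(7.159,5.000)
cell (7,5): code 0001 → (7.159,5.000)–(7.000,5.048)
cell (8,0): code 0010 → (8.000,0.722)–(8.316,1.000)
cell (8,1): code 0011 → (8.316,1.000)–(8.770,2.000)
cell (8,2): code 0011 → (8.770,2.000)–(8.630,3.000)
cell (8,3): code 0011 → (8.630,3.000)–(8.681,4.000)
cell (8,4): code 0001 → (8.681,4.000)–(8.000,4.853)
total: 20 segments, chained into 2 closed loop(s), length Σ = 15.777217

segments=20 loops=2 length=15.777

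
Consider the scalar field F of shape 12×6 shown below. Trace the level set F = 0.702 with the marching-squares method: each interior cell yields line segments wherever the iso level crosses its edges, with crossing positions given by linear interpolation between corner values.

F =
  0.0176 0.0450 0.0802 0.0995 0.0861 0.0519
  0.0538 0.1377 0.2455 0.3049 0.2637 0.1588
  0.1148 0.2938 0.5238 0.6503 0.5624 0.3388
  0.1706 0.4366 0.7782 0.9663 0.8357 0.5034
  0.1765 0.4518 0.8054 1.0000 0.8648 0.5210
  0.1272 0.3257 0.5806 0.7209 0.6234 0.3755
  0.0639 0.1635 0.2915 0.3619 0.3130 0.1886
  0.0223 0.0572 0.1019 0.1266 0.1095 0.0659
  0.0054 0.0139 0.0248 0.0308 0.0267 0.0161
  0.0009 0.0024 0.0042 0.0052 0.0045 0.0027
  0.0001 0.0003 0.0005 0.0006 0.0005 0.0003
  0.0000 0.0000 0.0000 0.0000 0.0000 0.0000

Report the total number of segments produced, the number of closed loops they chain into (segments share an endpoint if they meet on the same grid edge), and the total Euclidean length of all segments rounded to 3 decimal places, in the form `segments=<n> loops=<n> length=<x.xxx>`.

segments=12 loops=1 length=8.809

cell (2,1): code 0100 → (2.700,2.000)–(3.000,1.777)
cell (2,2): code 1100 → (2.164,3.000)–(2.700,2.000)
cell (2,3): code 1100 → (2.511,4.000)–(2.164,3.000)
cell (2,4): code 1000 → (3.000,4.402)–(2.511,4.000)
cell (3,1): code 0110 → (3.000,1.777)–(4.000,1.708)
cell (3,4): code 1001 → (4.000,4.474)–(3.000,4.402)
cell (4,1): code 0010 → (4.000,1.708)–(4.460,2.000)
cell (4,2): code 0111 → (4.460,2.000)–(5.000,2.865)
cell (4,3): code 1011 → (5.000,3.194)–(4.674,4.000)
cell (4,4): code 0001 → (4.674,4.000)–(4.000,4.474)
cell (5,2): code 0010 → (5.000,2.865)–(5.053,3.000)
cell (5,3): code 0001 → (5.053,3.000)–(5.000,3.194)
total: 12 segments, chained into 1 closed loop(s), length Σ = 8.809359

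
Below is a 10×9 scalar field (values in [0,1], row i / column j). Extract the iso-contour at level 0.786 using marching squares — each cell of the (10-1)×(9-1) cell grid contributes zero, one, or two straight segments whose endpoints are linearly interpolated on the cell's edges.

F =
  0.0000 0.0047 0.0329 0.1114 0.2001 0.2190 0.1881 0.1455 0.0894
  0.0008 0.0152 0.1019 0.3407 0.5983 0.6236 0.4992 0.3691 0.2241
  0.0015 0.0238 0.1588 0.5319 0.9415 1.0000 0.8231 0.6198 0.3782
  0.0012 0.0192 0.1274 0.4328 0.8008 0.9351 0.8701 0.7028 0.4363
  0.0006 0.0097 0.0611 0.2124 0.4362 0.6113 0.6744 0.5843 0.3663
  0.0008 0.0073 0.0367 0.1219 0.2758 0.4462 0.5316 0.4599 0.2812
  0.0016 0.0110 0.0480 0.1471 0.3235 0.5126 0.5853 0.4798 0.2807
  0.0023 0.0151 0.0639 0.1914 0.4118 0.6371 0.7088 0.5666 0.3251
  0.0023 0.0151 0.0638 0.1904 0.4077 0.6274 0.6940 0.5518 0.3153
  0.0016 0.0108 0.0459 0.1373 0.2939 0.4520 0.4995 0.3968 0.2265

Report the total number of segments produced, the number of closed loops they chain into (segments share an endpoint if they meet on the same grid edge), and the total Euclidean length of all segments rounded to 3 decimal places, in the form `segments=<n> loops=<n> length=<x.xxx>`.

segments=10 loops=1 length=7.821

cell (1,3): code 0100 → (1.547,4.000)–(2.000,3.620)
cell (1,4): code 1100 → (1.431,5.000)–(1.547,4.000)
cell (1,5): code 1100 → (1.885,6.000)–(1.431,5.000)
cell (1,6): code 1000 → (2.000,6.182)–(1.885,6.000)
cell (2,3): code 0110 → (2.000,3.620)–(3.000,3.960)
cell (2,6): code 1001 → (3.000,6.503)–(2.000,6.182)
cell (3,3): code 0010 → (3.000,3.960)–(3.041,4.000)
cell (3,4): code 0011 → (3.041,4.000)–(3.460,5.000)
cell (3,5): code 0011 → (3.460,5.000)–(3.430,6.000)
cell (3,6): code 0001 → (3.430,6.000)–(3.000,6.503)
total: 10 segments, chained into 1 closed loop(s), length Σ = 7.821023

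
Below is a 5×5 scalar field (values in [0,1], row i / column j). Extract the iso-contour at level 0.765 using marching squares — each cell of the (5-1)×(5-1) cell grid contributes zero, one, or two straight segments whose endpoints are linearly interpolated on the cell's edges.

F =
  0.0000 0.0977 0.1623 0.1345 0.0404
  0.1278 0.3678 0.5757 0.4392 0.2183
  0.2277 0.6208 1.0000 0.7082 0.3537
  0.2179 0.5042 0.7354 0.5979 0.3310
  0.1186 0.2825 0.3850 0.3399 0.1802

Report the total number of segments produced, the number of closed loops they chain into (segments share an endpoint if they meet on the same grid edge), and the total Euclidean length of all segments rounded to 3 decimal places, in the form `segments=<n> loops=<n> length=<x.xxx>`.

cell (1,1): code 0100 → (1.446,2.000)–(2.000,1.380)
cell (1,2): code 1000 → (2.000,2.805)–(1.446,2.000)
cell (2,1): code 0010 → (2.000,1.380)–(2.888,2.000)
cell (2,2): code 0001 → (2.888,2.000)–(2.000,2.805)
total: 4 segments, chained into 1 closed loop(s), length Σ = 4.090443

segments=4 loops=1 length=4.090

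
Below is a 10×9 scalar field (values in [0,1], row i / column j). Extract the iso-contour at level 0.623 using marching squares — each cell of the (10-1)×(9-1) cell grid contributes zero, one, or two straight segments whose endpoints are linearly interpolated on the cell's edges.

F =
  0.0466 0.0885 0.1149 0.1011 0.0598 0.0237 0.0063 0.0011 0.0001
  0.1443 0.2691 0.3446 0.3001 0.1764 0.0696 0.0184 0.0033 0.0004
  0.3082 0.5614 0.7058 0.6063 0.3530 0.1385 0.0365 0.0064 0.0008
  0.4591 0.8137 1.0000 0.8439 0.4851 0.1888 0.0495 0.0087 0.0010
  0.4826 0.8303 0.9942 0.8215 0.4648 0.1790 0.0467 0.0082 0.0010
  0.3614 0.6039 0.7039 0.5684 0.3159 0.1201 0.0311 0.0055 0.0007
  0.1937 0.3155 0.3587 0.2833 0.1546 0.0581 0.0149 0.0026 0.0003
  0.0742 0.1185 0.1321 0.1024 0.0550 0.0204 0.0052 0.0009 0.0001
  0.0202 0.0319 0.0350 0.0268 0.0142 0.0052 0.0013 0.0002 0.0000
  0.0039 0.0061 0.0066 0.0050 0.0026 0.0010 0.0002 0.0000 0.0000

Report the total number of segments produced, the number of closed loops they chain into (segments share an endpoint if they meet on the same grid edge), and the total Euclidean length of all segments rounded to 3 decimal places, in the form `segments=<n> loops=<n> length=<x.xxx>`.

segments=14 loops=1 length=10.404

cell (1,1): code 0100 → (1.771,2.000)–(2.000,1.427)
cell (1,2): code 1000 → (2.000,2.832)–(1.771,2.000)
cell (2,0): code 0100 → (2.244,1.000)–(3.000,0.462)
cell (2,1): code 1110 → (2.000,1.427)–(2.244,1.000)
cell (2,2): code 1101 → (2.070,3.000)–(2.000,2.832)
cell (2,3): code 1000 → (3.000,3.616)–(2.070,3.000)
cell (3,0): code 0110 → (3.000,0.462)–(4.000,0.404)
cell (3,3): code 1001 → (4.000,3.556)–(3.000,3.616)
cell (4,0): code 0010 → (4.000,0.404)–(4.916,1.000)
cell (4,1): code 0111 → (4.916,1.000)–(5.000,1.191)
cell (4,2): code 1011 → (5.000,2.597)–(4.784,3.000)
cell (4,3): code 0001 → (4.784,3.000)–(4.000,3.556)
cell (5,1): code 0010 → (5.000,1.191)–(5.234,2.000)
cell (5,2): code 0001 → (5.234,2.000)–(5.000,2.597)
total: 14 segments, chained into 1 closed loop(s), length Σ = 10.404156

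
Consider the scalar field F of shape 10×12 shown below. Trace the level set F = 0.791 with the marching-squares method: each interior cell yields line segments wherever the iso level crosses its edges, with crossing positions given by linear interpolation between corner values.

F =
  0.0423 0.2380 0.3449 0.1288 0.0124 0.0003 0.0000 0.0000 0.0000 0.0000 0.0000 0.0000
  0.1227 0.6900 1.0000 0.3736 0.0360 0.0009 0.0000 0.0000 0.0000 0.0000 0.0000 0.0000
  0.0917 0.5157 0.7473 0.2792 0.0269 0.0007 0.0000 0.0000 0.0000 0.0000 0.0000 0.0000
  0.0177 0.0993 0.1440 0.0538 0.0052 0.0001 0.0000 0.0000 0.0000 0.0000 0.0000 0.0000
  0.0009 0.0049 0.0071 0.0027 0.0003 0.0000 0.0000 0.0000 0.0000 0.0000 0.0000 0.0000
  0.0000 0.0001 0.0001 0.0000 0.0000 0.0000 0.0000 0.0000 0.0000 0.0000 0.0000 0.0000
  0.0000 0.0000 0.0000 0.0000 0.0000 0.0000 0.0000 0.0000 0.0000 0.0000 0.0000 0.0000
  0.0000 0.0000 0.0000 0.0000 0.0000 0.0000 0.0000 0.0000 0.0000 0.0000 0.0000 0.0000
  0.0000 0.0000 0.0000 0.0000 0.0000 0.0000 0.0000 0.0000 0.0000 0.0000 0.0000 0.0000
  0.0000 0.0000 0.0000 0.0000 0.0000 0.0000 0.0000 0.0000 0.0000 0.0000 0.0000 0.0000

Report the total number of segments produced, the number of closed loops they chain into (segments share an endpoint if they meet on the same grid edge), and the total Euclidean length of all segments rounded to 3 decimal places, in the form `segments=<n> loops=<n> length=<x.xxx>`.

cell (0,1): code 0100 → (0.681,2.000)–(1.000,1.326)
cell (0,2): code 1000 → (1.000,2.334)–(0.681,2.000)
cell (1,1): code 0010 → (1.000,1.326)–(1.827,2.000)
cell (1,2): code 0001 → (1.827,2.000)–(1.000,2.334)
total: 4 segments, chained into 1 closed loop(s), length Σ = 3.166379

segments=4 loops=1 length=3.166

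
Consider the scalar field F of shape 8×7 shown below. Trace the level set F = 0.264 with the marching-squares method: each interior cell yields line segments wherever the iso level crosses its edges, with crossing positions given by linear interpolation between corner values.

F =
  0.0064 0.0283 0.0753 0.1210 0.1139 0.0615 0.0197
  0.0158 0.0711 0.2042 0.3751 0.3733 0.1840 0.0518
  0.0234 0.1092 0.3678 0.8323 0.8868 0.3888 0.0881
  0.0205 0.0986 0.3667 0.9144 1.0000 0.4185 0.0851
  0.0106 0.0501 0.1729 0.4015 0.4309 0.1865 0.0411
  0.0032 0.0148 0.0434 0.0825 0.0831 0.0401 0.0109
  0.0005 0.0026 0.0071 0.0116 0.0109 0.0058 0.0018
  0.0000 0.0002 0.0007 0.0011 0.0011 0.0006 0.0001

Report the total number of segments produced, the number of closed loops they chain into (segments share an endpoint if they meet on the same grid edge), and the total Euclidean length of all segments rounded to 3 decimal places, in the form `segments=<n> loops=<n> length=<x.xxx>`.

cell (0,2): code 0100 → (0.563,3.000)–(1.000,2.350)
cell (0,3): code 1100 → (0.579,4.000)–(0.563,3.000)
cell (0,4): code 1000 → (1.000,4.577)–(0.579,4.000)
cell (1,1): code 0100 → (1.366,2.000)–(2.000,1.599)
cell (1,2): code 1110 → (1.000,2.350)–(1.366,2.000)
cell (1,4): code 1101 → (1.391,5.000)–(1.000,4.577)
cell (1,5): code 1000 → (2.000,5.415)–(1.391,5.000)
cell (2,1): code 0110 → (2.000,1.599)–(3.000,1.617)
cell (2,5): code 1001 → (3.000,5.463)–(2.000,5.415)
cell (3,1): code 0010 → (3.000,1.617)–(3.530,2.000)
cell (3,2): code 0111 → (3.530,2.000)–(4.000,2.399)
cell (3,4): code 1011 → (4.000,4.683)–(3.666,5.000)
cell (3,5): code 0001 → (3.666,5.000)–(3.000,5.463)
cell (4,2): code 0010 → (4.000,2.399)–(4.431,3.000)
cell (4,3): code 0011 → (4.431,3.000)–(4.480,4.000)
cell (4,4): code 0001 → (4.480,4.000)–(4.000,4.683)
total: 16 segments, chained into 1 closed loop(s), length Σ = 12.187133

segments=16 loops=1 length=12.187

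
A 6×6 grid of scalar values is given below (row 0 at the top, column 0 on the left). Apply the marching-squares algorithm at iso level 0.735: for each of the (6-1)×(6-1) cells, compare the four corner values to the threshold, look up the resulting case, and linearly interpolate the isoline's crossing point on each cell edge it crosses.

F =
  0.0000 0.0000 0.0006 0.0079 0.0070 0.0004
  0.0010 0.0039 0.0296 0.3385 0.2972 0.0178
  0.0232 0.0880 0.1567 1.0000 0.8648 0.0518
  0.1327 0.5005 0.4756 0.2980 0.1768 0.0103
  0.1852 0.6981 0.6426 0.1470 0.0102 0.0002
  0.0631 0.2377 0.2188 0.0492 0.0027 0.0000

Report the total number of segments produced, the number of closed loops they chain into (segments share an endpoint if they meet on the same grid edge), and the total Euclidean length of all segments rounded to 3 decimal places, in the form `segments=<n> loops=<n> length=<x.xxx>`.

cell (1,2): code 0100 → (1.599,3.000)–(2.000,2.686)
cell (1,3): code 1100 → (1.771,4.000)–(1.599,3.000)
cell (1,4): code 1000 → (2.000,4.160)–(1.771,4.000)
cell (2,2): code 0010 → (2.000,2.686)–(2.377,3.000)
cell (2,3): code 0011 → (2.377,3.000)–(2.189,4.000)
cell (2,4): code 0001 → (2.189,4.000)–(2.000,4.160)
total: 6 segments, chained into 1 closed loop(s), length Σ = 3.558714

segments=6 loops=1 length=3.559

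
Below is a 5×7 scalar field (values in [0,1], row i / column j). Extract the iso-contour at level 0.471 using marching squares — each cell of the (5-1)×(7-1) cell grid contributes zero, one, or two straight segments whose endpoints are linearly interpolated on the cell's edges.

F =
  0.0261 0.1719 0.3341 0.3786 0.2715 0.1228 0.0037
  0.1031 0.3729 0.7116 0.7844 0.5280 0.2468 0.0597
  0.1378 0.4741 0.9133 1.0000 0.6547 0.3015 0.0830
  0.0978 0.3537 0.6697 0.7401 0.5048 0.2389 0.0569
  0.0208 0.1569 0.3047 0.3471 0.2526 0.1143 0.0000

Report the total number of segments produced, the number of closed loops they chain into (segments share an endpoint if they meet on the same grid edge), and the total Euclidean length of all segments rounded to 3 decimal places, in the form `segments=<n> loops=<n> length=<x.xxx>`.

segments=14 loops=1 length=10.811

cell (0,1): code 0100 → (0.363,2.000)–(1.000,1.290)
cell (0,2): code 1100 → (0.228,3.000)–(0.363,2.000)
cell (0,3): code 1100 → (0.778,4.000)–(0.228,3.000)
cell (0,4): code 1000 → (1.000,4.203)–(0.778,4.000)
cell (1,0): code 0100 → (1.969,1.000)–(2.000,0.991)
cell (1,1): code 1110 → (1.000,1.290)–(1.969,1.000)
cell (1,4): code 1001 → (2.000,4.520)–(1.000,4.203)
cell (2,0): code 0010 → (2.000,0.991)–(2.026,1.000)
cell (2,1): code 0111 → (2.026,1.000)–(3.000,1.371)
cell (2,4): code 1001 → (3.000,4.127)–(2.000,4.520)
cell (3,1): code 0010 → (3.000,1.371)–(3.544,2.000)
cell (3,2): code 0011 → (3.544,2.000)–(3.685,3.000)
cell (3,3): code 0011 → (3.685,3.000)–(3.134,4.000)
cell (3,4): code 0001 → (3.134,4.000)–(3.000,4.127)
total: 14 segments, chained into 1 closed loop(s), length Σ = 10.810608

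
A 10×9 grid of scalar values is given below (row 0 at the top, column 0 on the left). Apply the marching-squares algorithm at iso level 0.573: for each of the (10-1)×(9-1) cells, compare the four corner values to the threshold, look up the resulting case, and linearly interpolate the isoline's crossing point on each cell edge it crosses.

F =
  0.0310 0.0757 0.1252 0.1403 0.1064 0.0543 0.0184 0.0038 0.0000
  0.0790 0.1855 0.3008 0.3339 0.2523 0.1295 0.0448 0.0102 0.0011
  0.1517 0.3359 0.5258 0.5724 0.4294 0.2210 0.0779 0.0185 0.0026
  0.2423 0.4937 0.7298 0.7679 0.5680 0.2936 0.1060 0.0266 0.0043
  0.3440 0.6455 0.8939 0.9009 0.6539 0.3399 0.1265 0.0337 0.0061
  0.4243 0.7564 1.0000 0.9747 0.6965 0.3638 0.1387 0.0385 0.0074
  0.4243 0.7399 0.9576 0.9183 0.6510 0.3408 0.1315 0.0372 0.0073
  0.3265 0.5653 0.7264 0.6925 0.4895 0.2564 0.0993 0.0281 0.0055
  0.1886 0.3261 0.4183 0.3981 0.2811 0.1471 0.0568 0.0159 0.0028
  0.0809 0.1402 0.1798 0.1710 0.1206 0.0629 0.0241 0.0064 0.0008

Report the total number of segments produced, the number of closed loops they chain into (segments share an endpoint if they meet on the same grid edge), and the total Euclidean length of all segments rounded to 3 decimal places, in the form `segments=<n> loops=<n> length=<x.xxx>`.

cell (2,1): code 0100 → (2.231,2.000)–(3.000,1.336)
cell (2,2): code 1100 → (2.003,3.000)–(2.231,2.000)
cell (2,3): code 1000 → (3.000,3.975)–(2.003,3.000)
cell (3,0): code 0100 → (3.522,1.000)–(4.000,0.760)
cell (3,1): code 1110 → (3.000,1.336)–(3.522,1.000)
cell (3,3): code 1101 → (3.058,4.000)–(3.000,3.975)
cell (3,4): code 1000 → (4.000,4.258)–(3.058,4.000)
cell (4,0): code 0110 → (4.000,0.760)–(5.000,0.448)
cell (4,4): code 1001 → (5.000,4.371)–(4.000,4.258)
cell (5,0): code 0110 → (5.000,0.448)–(6.000,0.471)
cell (5,4): code 1001 → (6.000,4.251)–(5.000,4.371)
cell (6,0): code 0010 → (6.000,0.471)–(6.956,1.000)
cell (6,1): code 0111 → (6.956,1.000)–(7.000,1.048)
cell (6,3): code 1011 → (7.000,3.589)–(6.483,4.000)
cell (6,4): code 0001 → (6.483,4.000)–(6.000,4.251)
cell (7,1): code 0010 → (7.000,1.048)–(7.498,2.000)
cell (7,2): code 0011 → (7.498,2.000)–(7.406,3.000)
cell (7,3): code 0001 → (7.406,3.000)–(7.000,3.589)
total: 18 segments, chained into 1 closed loop(s), length Σ = 14.849278

segments=18 loops=1 length=14.849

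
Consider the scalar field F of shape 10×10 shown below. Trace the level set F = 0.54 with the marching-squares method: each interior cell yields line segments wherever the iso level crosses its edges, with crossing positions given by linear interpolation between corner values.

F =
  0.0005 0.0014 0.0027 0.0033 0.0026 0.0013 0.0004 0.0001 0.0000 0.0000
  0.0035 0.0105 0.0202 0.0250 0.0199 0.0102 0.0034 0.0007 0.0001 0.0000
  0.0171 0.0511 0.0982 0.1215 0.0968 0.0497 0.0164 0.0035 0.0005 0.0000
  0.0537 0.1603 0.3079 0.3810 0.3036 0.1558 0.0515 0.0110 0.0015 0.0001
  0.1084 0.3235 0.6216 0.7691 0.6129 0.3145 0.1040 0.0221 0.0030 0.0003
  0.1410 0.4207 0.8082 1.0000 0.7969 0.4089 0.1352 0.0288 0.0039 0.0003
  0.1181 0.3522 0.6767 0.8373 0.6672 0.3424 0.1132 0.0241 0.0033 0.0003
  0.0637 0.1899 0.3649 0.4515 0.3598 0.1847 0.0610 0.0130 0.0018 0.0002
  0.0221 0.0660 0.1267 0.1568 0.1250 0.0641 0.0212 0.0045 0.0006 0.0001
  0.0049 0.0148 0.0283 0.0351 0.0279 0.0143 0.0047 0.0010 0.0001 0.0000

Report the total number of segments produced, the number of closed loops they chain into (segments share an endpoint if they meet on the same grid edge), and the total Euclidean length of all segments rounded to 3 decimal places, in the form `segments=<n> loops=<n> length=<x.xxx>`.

segments=12 loops=1 length=10.364

cell (3,1): code 0100 → (3.740,2.000)–(4.000,1.726)
cell (3,2): code 1100 → (3.410,3.000)–(3.740,2.000)
cell (3,3): code 1100 → (3.764,4.000)–(3.410,3.000)
cell (3,4): code 1000 → (4.000,4.244)–(3.764,4.000)
cell (4,1): code 0110 → (4.000,1.726)–(5.000,1.308)
cell (4,4): code 1001 → (5.000,4.662)–(4.000,4.244)
cell (5,1): code 0110 → (5.000,1.308)–(6.000,1.579)
cell (5,4): code 1001 → (6.000,4.392)–(5.000,4.662)
cell (6,1): code 0010 → (6.000,1.579)–(6.438,2.000)
cell (6,2): code 0011 → (6.438,2.000)–(6.771,3.000)
cell (6,3): code 0011 → (6.771,3.000)–(6.414,4.000)
cell (6,4): code 0001 → (6.414,4.000)–(6.000,4.392)
total: 12 segments, chained into 1 closed loop(s), length Σ = 10.364165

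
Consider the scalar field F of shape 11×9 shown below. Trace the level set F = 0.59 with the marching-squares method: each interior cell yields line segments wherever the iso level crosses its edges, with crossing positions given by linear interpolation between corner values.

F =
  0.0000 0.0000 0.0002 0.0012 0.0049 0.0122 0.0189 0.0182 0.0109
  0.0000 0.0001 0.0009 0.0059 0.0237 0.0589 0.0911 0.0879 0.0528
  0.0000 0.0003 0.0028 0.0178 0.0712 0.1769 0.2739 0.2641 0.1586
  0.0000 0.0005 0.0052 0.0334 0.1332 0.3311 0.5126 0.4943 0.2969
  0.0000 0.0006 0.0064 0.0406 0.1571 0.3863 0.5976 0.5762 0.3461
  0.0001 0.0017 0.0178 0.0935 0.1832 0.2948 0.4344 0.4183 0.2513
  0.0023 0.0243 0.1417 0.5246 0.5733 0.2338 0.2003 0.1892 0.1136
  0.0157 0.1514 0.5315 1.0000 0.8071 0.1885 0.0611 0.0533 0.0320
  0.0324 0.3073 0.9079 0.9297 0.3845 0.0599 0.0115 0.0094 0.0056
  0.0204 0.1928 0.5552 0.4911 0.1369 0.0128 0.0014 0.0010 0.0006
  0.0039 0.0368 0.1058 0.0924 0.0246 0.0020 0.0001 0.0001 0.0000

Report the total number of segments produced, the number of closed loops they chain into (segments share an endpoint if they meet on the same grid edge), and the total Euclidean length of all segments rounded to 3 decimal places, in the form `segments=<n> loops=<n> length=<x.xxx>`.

cell (3,5): code 0100 → (3.911,6.000)–(4.000,5.964)
cell (3,6): code 1000 → (4.000,6.355)–(3.911,6.000)
cell (4,5): code 0010 → (4.000,5.964)–(4.047,6.000)
cell (4,6): code 0001 → (4.047,6.000)–(4.000,6.355)
cell (6,2): code 0100 → (6.138,3.000)–(7.000,2.125)
cell (6,3): code 1100 → (6.071,4.000)–(6.138,3.000)
cell (6,4): code 1000 → (7.000,4.351)–(6.071,4.000)
cell (7,1): code 0100 → (7.155,2.000)–(8.000,1.471)
cell (7,2): code 1110 → (7.000,2.125)–(7.155,2.000)
cell (7,3): code 1011 → (8.000,3.623)–(7.514,4.000)
cell (7,4): code 0001 → (7.514,4.000)–(7.000,4.351)
cell (8,1): code 0010 → (8.000,1.471)–(8.901,2.000)
cell (8,2): code 0011 → (8.901,2.000)–(8.775,3.000)
cell (8,3): code 0001 → (8.775,3.000)–(8.000,3.623)
total: 14 segments, chained into 2 closed loop(s), length Σ = 9.583967

segments=14 loops=2 length=9.584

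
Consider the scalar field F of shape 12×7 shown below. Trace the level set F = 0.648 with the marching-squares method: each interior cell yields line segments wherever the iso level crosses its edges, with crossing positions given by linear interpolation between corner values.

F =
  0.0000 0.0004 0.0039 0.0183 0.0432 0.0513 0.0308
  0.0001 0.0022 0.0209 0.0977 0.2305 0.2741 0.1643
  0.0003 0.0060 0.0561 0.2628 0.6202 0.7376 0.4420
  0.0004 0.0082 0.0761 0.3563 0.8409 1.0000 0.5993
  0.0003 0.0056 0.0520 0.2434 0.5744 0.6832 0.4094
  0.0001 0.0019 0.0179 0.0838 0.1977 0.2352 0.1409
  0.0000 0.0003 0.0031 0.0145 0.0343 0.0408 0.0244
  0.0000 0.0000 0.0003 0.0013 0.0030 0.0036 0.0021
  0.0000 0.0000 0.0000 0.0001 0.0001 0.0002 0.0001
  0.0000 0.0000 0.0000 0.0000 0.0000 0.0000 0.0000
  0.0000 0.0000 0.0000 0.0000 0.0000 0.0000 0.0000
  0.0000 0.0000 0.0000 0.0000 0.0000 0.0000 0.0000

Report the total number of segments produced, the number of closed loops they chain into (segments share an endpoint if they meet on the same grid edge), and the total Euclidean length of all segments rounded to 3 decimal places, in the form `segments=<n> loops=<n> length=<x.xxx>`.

cell (1,4): code 0100 → (1.807,5.000)–(2.000,4.237)
cell (1,5): code 1000 → (2.000,5.303)–(1.807,5.000)
cell (2,3): code 0100 → (2.126,4.000)–(3.000,3.602)
cell (2,4): code 1110 → (2.000,4.237)–(2.126,4.000)
cell (2,5): code 1001 → (3.000,5.878)–(2.000,5.303)
cell (3,3): code 0010 → (3.000,3.602)–(3.724,4.000)
cell (3,4): code 0111 → (3.724,4.000)–(4.000,4.676)
cell (3,5): code 1001 → (4.000,5.129)–(3.000,5.878)
cell (4,4): code 0010 → (4.000,4.676)–(4.079,5.000)
cell (4,5): code 0001 → (4.079,5.000)–(4.000,5.129)
total: 10 segments, chained into 1 closed loop(s), length Σ = 6.819423

segments=10 loops=1 length=6.819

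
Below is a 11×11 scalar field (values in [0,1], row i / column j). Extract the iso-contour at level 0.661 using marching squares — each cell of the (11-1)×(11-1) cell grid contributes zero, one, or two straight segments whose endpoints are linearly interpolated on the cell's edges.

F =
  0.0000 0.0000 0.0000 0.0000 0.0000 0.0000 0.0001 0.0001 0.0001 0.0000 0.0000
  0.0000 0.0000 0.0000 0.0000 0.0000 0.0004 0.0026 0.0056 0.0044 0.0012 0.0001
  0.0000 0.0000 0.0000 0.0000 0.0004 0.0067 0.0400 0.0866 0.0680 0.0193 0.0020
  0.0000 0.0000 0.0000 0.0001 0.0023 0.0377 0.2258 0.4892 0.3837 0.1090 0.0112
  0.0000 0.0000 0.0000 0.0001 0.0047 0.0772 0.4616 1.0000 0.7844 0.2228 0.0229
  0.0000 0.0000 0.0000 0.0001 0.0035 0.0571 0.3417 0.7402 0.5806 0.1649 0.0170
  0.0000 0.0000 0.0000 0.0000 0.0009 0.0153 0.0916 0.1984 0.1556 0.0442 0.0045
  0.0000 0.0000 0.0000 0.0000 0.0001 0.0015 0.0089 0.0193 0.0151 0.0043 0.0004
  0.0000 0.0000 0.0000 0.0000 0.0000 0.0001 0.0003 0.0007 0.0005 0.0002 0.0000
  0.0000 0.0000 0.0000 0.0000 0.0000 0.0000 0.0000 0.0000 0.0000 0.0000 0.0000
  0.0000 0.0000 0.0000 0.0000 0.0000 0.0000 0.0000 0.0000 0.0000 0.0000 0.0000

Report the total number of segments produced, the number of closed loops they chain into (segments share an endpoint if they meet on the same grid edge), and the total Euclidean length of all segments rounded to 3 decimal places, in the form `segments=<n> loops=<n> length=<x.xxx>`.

segments=8 loops=1 length=5.491

cell (3,6): code 0100 → (3.336,7.000)–(4.000,6.370)
cell (3,7): code 1100 → (3.692,8.000)–(3.336,7.000)
cell (3,8): code 1000 → (4.000,8.220)–(3.692,8.000)
cell (4,6): code 0110 → (4.000,6.370)–(5.000,6.801)
cell (4,7): code 1011 → (5.000,7.496)–(4.605,8.000)
cell (4,8): code 0001 → (4.605,8.000)–(4.000,8.220)
cell (5,6): code 0010 → (5.000,6.801)–(5.146,7.000)
cell (5,7): code 0001 → (5.146,7.000)–(5.000,7.496)
total: 8 segments, chained into 1 closed loop(s), length Σ = 5.491421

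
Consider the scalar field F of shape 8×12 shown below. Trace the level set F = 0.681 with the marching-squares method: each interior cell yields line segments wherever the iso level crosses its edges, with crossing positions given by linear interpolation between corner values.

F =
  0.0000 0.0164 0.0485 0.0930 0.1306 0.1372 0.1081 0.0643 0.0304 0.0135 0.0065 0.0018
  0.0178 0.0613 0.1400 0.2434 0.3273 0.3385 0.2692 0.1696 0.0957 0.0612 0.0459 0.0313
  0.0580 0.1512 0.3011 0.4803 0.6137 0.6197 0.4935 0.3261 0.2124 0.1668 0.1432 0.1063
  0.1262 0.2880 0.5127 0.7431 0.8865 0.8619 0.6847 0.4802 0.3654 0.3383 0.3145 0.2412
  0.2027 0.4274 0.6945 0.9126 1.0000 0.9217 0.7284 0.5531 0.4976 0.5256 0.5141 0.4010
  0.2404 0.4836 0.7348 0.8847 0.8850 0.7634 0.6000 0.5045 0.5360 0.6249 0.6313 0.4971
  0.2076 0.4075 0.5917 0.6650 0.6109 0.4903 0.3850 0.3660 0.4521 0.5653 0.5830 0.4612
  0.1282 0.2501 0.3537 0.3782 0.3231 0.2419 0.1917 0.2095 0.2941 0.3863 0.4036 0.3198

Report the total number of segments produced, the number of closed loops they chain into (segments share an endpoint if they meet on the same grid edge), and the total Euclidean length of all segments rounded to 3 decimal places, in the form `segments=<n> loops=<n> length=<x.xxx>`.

segments=16 loops=1 length=12.593

cell (2,2): code 0100 → (2.764,3.000)–(3.000,2.730)
cell (2,3): code 1100 → (2.247,4.000)–(2.764,3.000)
cell (2,4): code 1100 → (2.253,5.000)–(2.247,4.000)
cell (2,5): code 1100 → (2.981,6.000)–(2.253,5.000)
cell (2,6): code 1000 → (3.000,6.018)–(2.981,6.000)
cell (3,1): code 0100 → (3.926,2.000)–(4.000,1.949)
cell (3,2): code 1110 → (3.000,2.730)–(3.926,2.000)
cell (3,6): code 1001 → (4.000,6.270)–(3.000,6.018)
cell (4,1): code 0110 → (4.000,1.949)–(5.000,1.786)
cell (4,5): code 1011 → (5.000,5.504)–(4.369,6.000)
cell (4,6): code 0001 → (4.369,6.000)–(4.000,6.270)
cell (5,1): code 0010 → (5.000,1.786)–(5.376,2.000)
cell (5,2): code 0011 → (5.376,2.000)–(5.927,3.000)
cell (5,3): code 0011 → (5.927,3.000)–(5.744,4.000)
cell (5,4): code 0011 → (5.744,4.000)–(5.302,5.000)
cell (5,5): code 0001 → (5.302,5.000)–(5.000,5.504)
total: 16 segments, chained into 1 closed loop(s), length Σ = 12.593282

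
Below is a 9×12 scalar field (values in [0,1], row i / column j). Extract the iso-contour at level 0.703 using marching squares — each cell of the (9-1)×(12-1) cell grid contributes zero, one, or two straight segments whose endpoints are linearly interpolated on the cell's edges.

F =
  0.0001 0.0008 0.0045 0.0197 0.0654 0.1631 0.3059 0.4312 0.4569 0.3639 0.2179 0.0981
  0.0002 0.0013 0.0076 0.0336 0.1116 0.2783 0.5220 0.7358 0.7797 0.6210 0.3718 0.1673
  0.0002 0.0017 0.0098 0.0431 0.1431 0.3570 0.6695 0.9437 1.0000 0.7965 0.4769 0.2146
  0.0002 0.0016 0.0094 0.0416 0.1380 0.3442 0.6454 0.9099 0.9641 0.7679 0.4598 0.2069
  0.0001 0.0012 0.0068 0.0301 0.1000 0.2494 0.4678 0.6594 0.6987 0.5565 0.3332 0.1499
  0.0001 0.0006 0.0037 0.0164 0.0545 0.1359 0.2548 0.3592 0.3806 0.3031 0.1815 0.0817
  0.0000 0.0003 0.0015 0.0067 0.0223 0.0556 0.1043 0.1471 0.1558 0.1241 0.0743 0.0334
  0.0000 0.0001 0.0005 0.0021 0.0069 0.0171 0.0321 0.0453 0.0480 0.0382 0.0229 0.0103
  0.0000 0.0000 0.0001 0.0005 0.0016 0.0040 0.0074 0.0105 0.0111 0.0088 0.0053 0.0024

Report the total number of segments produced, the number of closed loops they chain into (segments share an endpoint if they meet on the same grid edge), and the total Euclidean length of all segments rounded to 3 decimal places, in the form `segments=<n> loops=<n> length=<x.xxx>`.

segments=12 loops=1 length=10.011

cell (0,6): code 0100 → (0.892,7.000)–(1.000,6.847)
cell (0,7): code 1100 → (0.762,8.000)–(0.892,7.000)
cell (0,8): code 1000 → (1.000,8.483)–(0.762,8.000)
cell (1,6): code 0110 → (1.000,6.847)–(2.000,6.122)
cell (1,8): code 1101 → (1.467,9.000)–(1.000,8.483)
cell (1,9): code 1000 → (2.000,9.293)–(1.467,9.000)
cell (2,6): code 0110 → (2.000,6.122)–(3.000,6.218)
cell (2,9): code 1001 → (3.000,9.211)–(2.000,9.293)
cell (3,6): code 0010 → (3.000,6.218)–(3.826,7.000)
cell (3,7): code 0011 → (3.826,7.000)–(3.984,8.000)
cell (3,8): code 0011 → (3.984,8.000)–(3.307,9.000)
cell (3,9): code 0001 → (3.307,9.000)–(3.000,9.211)
total: 12 segments, chained into 1 closed loop(s), length Σ = 10.011318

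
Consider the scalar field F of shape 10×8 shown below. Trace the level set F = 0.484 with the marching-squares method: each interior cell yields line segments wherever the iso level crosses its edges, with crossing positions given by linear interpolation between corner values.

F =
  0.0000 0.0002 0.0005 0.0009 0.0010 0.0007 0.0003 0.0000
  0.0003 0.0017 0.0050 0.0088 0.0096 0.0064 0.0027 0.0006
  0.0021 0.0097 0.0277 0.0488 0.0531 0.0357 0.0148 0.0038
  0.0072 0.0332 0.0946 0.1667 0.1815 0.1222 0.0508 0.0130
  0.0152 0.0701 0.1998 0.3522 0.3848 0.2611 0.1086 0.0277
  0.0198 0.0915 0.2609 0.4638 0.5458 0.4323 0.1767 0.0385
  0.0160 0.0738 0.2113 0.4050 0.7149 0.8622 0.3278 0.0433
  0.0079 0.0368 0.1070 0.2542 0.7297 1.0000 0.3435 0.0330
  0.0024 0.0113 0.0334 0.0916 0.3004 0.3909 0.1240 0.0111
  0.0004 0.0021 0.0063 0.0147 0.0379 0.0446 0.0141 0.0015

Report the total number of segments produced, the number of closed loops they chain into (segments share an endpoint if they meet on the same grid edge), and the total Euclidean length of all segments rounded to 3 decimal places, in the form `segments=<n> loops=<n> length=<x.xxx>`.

cell (4,3): code 0100 → (4.616,4.000)–(5.000,3.246)
cell (4,4): code 1000 → (5.000,4.544)–(4.616,4.000)
cell (5,3): code 0110 → (5.000,3.246)–(6.000,3.255)
cell (5,4): code 1101 → (5.120,5.000)–(5.000,4.544)
cell (5,5): code 1000 → (6.000,5.708)–(5.120,5.000)
cell (6,3): code 0110 → (6.000,3.255)–(7.000,3.483)
cell (6,5): code 1001 → (7.000,5.786)–(6.000,5.708)
cell (7,3): code 0010 → (7.000,3.483)–(7.572,4.000)
cell (7,4): code 0011 → (7.572,4.000)–(7.847,5.000)
cell (7,5): code 0001 → (7.847,5.000)–(7.000,5.786)
total: 10 segments, chained into 1 closed loop(s), length Σ = 9.104759

segments=10 loops=1 length=9.105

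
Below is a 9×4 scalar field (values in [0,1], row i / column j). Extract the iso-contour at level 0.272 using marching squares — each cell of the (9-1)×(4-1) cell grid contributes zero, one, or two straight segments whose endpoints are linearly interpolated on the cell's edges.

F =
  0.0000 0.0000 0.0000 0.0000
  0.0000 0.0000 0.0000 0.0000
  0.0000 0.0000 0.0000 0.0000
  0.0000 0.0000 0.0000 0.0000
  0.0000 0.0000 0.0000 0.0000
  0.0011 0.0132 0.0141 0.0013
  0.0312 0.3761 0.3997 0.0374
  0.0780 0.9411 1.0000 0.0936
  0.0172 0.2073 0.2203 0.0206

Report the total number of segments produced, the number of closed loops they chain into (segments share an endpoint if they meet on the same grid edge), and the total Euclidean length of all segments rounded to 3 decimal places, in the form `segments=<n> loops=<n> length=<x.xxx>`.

segments=8 loops=1 length=7.533

cell (5,0): code 0100 → (5.713,1.000)–(6.000,0.698)
cell (5,1): code 1100 → (5.669,2.000)–(5.713,1.000)
cell (5,2): code 1000 → (6.000,2.352)–(5.669,2.000)
cell (6,0): code 0110 → (6.000,0.698)–(7.000,0.225)
cell (6,2): code 1001 → (7.000,2.803)–(6.000,2.352)
cell (7,0): code 0010 → (7.000,0.225)–(7.912,1.000)
cell (7,1): code 0011 → (7.912,1.000)–(7.934,2.000)
cell (7,2): code 0001 → (7.934,2.000)–(7.000,2.803)
total: 8 segments, chained into 1 closed loop(s), length Σ = 7.532979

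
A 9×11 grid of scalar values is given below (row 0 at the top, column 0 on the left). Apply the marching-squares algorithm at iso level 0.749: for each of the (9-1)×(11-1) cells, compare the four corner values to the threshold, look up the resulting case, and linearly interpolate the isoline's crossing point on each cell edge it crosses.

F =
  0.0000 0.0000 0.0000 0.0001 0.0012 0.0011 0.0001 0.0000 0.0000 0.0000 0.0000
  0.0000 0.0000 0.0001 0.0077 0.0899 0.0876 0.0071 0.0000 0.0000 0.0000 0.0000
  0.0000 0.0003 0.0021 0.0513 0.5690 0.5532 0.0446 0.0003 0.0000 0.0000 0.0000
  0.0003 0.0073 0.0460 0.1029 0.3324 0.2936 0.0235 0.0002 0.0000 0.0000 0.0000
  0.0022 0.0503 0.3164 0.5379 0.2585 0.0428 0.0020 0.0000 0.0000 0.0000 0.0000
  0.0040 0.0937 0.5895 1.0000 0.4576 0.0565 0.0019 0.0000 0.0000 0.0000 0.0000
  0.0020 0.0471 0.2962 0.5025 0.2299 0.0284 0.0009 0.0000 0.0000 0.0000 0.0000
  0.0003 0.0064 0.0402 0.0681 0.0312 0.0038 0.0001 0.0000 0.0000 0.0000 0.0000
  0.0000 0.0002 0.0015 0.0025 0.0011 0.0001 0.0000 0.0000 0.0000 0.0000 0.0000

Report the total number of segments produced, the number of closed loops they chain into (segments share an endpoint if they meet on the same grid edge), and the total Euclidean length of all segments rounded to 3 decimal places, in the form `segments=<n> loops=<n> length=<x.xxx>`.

segments=4 loops=1 length=3.009

cell (4,2): code 0100 → (4.457,3.000)–(5.000,2.389)
cell (4,3): code 1000 → (5.000,3.463)–(4.457,3.000)
cell (5,2): code 0010 → (5.000,2.389)–(5.505,3.000)
cell (5,3): code 0001 → (5.505,3.000)–(5.000,3.463)
total: 4 segments, chained into 1 closed loop(s), length Σ = 3.008770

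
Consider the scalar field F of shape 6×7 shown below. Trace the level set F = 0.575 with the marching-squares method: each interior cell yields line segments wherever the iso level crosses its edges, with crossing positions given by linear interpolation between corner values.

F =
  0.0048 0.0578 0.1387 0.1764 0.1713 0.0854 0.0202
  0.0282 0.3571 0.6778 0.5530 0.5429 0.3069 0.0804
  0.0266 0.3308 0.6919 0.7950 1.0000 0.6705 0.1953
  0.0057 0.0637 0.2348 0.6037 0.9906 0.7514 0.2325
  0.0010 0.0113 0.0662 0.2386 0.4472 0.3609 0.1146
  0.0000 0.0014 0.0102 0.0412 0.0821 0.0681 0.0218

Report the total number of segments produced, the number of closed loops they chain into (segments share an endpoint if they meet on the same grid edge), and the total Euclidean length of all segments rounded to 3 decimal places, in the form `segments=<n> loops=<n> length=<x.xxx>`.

segments=14 loops=1 length=10.494

cell (0,1): code 0100 → (0.809,2.000)–(1.000,1.679)
cell (0,2): code 1000 → (1.000,2.824)–(0.809,2.000)
cell (1,1): code 0110 → (1.000,1.679)–(2.000,1.676)
cell (1,2): code 1101 → (1.091,3.000)–(1.000,2.824)
cell (1,3): code 1100 → (1.070,4.000)–(1.091,3.000)
cell (1,4): code 1100 → (1.737,5.000)–(1.070,4.000)
cell (1,5): code 1000 → (2.000,5.201)–(1.737,5.000)
cell (2,1): code 0010 → (2.000,1.676)–(2.256,2.000)
cell (2,2): code 0111 → (2.256,2.000)–(3.000,2.922)
cell (2,5): code 1001 → (3.000,5.340)–(2.000,5.201)
cell (3,2): code 0010 → (3.000,2.922)–(3.079,3.000)
cell (3,3): code 0011 → (3.079,3.000)–(3.765,4.000)
cell (3,4): code 0011 → (3.765,4.000)–(3.452,5.000)
cell (3,5): code 0001 → (3.452,5.000)–(3.000,5.340)
total: 14 segments, chained into 1 closed loop(s), length Σ = 10.493715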